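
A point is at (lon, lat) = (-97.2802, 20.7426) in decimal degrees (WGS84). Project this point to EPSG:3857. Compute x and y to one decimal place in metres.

Web Mercator is spherical with R = a = 6378137 m.
x = R·λ = 6378137 × -1.697859787 = -10829182.328 m.
y = R·ln tan(π/4 + φ/2) = 6378137 × 0.370204139 = 2361212.719 m.

x -10829182.3 m, y 2361212.7 m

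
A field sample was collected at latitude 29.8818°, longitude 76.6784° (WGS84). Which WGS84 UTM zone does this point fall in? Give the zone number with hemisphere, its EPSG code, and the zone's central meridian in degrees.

Zone 43N (EPSG:32643), central meridian 75°

UTM zone = ⌊(λ + 180)/6⌋ + 1; 76.6784° ∈ [72°, 78°) → zone 43.
Hemisphere: N (φ ≥ 0).
Central meridian λ₀ = 6×43 − 183 = 75°.
EPSG code: 32643.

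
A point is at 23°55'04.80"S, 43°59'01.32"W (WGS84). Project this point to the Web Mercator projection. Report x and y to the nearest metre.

x -4896243 m, y -2743419 m

Web Mercator is spherical with R = a = 6378137 m.
x = R·λ = 6378137 × -0.767660382 = -4896243.087 m.
y = R·ln tan(π/4 + φ/2) = 6378137 × -0.430128615 = -2743419.231 m.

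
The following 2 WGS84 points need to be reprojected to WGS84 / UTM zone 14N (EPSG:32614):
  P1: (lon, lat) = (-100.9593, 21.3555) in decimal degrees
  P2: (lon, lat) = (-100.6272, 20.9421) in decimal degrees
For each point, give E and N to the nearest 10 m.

UTM zone 14N: λ₀ = -99°, k₀ = 0.9996.
P1 (21.3555°, -100.9593°) → (296829.040, 2362757.975) m.
P2 (20.9421°, -100.6272°) → (330804.854, 2316598.606) m.

P1: E 296830 m, N 2362760 m; P2: E 330800 m, N 2316600 m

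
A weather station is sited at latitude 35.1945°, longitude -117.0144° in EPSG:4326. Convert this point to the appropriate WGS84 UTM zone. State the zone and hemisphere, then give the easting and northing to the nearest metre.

Longitude -117.0144° lies in the 6° band [-120°, -114°), giving zone 11; latitude is north of the equator, so 11N.
Zone 11 central meridian λ₀ = 6×11 − 183 = -117°; Δλ = -0.0144°.
Transverse Mercator on WGS84 with k₀ = 0.9996 gives E = 498689.093 m, N = 3894612.817 m.

Zone 11N: E 498689 m, N 3894613 m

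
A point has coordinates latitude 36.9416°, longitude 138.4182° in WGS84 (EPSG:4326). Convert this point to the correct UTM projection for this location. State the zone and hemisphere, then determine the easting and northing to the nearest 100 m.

Zone 54N: E 270100 m, N 4091500 m

Longitude 138.4182° lies in the 6° band [138°, 144°), giving zone 54; latitude is north of the equator, so 54N.
Zone 54 central meridian λ₀ = 6×54 − 183 = 141°; Δλ = -2.5818°.
Transverse Mercator on WGS84 with k₀ = 0.9996 gives E = 270084.229 m, N = 4091508.359 m.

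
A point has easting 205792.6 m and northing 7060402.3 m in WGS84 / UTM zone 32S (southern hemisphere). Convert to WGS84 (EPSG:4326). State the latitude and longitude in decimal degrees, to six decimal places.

lat -26.546500°, lon 6.047200°

Zone 32S: λ₀ = 9°, k₀ = 0.9996, false easting 500000 m, false northing 10000000 m.
Meridian distance M = (N − FN)/k₀ = -2940774.0 m.
Inverse transverse Mercator on WGS84 gives φ = -26.54649975°, λ = 6.04719996°.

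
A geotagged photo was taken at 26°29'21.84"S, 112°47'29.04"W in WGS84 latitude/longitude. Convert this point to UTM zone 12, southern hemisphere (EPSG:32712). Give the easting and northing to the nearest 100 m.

Zone 12 central meridian λ₀ = 6×12 − 183 = -111°; Δλ = -1.7914°.
Transverse Mercator on WGS84 with k₀ = 0.9996 gives E = 321452.587 m, N = 7068871.124 m.

E 321500 m, N 7068900 m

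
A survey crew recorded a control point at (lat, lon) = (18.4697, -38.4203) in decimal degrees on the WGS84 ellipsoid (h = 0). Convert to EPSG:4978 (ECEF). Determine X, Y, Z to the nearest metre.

X 4741299 m, Y -3760643 m, Z 2007761 m

WGS84: a = 6378137 m, e² = 0.006694380; N(φ) = a/√(1−e²sin²φ) = 6380280.739 m.
X = (N+h)·cosφ·cosλ = 4741299.296 m; Y = (N+h)·cosφ·sinλ = -3760643.417 m; Z = (N(1−e²)+h)·sinφ = 2007761.451 m.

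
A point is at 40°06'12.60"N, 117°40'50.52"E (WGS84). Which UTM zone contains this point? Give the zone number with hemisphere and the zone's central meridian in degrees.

UTM zone = ⌊(λ + 180)/6⌋ + 1; 117.6807° ∈ [114°, 120°) → zone 50.
Hemisphere: N (φ ≥ 0).
Central meridian λ₀ = 6×50 − 183 = 117°.

Zone 50N, central meridian 117°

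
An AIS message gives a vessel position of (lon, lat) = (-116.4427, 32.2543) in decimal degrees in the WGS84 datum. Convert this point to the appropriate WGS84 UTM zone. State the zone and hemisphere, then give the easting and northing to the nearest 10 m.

Zone 11N: E 552490 m, N 3568760 m

Longitude -116.4427° lies in the 6° band [-120°, -114°), giving zone 11; latitude is north of the equator, so 11N.
Zone 11 central meridian λ₀ = 6×11 − 183 = -117°; Δλ = +0.5573°.
Transverse Mercator on WGS84 with k₀ = 0.9996 gives E = 552494.517 m, N = 3568759.746 m.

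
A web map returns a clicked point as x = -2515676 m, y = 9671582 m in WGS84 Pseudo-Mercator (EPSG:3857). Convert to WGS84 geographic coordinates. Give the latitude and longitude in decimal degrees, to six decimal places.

lat 65.238900°, lon -22.598702°

R = 6378137 m. λ = x/R = -22.59870201°.
φ = 2·arctan(exp(y/R)) − 90° = 2·arctan(4.55563) − 90° = 65.23889992°.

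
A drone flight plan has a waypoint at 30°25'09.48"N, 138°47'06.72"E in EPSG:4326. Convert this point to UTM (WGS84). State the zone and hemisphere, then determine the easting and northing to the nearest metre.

Zone 54N: E 287265 m, N 3367331 m

Longitude 138.7852° lies in the 6° band [138°, 144°), giving zone 54; latitude is north of the equator, so 54N.
Zone 54 central meridian λ₀ = 6×54 − 183 = 141°; Δλ = -2.2148°.
Transverse Mercator on WGS84 with k₀ = 0.9996 gives E = 287265.374 m, N = 3367331.174 m.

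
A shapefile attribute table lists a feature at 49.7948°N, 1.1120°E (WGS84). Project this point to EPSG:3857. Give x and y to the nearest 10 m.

x 123790 m, y 6410810 m

Web Mercator is spherical with R = a = 6378137 m.
x = R·λ = 6378137 × 0.019408061 = 123787.274 m.
y = R·ln tan(π/4 + φ/2) = 6378137 × 1.005123340 = 6410814.364 m.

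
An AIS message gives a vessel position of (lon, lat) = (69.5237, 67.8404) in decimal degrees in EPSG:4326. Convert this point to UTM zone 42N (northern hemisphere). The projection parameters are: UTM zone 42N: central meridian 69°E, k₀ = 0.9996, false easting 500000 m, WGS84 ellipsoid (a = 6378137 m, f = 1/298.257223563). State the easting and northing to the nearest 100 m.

E 522000 m, N 7525200 m

Zone 42 central meridian λ₀ = 6×42 − 183 = 69°; Δλ = +0.5237°.
Transverse Mercator on WGS84 with k₀ = 0.9996 gives E = 522043.667 m, N = 7525163.794 m.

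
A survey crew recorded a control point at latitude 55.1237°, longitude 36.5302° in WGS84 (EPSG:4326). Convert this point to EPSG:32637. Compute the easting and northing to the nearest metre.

Zone 37 central meridian λ₀ = 6×37 − 183 = 39°; Δλ = -2.4698°.
Transverse Mercator on WGS84 with k₀ = 0.9996 gives E = 342513.808 m, N = 6111342.143 m.

E 342514 m, N 6111342 m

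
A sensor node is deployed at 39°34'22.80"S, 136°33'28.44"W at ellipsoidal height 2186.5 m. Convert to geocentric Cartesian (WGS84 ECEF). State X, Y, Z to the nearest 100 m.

X -3575700 m, Y -3386400 m, Z -4042900 m

WGS84: a = 6378137 m, e² = 0.006694380; N(φ) = a/√(1−e²sin²φ) = 6386819.045 m.
X = (N+h)·cosφ·cosλ = -3575698.232 m; Y = (N+h)·cosφ·sinλ = -3386350.100 m; Z = (N(1−e²)+h)·sinφ = -4042947.091 m.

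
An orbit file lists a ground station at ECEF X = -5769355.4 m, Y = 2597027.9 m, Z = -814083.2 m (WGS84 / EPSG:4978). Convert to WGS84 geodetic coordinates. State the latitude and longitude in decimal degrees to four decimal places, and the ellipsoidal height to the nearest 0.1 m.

λ = atan2(Y, X) = 155.76549969°; p = √(X²+Y²) = 6326927.8 m.
Bowring's method on WGS84 (a = 6378137 m, b = 6356752.314 m) gives φ = -7.38079979°, h = 1299.704 m.

lat -7.3808°, lon 155.7655°, h 1299.7 m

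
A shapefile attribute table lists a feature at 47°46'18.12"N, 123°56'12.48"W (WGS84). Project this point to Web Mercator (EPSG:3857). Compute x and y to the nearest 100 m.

x -13796600 m, y 6069000 m

Web Mercator is spherical with R = a = 6378137 m.
x = R·λ = 6378137 × -2.163105224 = -13796581.467 m.
y = R·ln tan(π/4 + φ/2) = 6378137 × 0.951525115 = 6068957.542 m.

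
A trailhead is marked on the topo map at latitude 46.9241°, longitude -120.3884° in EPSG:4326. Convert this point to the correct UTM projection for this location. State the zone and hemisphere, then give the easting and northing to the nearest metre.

Zone 10N: E 698825 m, N 5200041 m

Longitude -120.3884° lies in the 6° band [-126°, -120°), giving zone 10; latitude is north of the equator, so 10N.
Zone 10 central meridian λ₀ = 6×10 − 183 = -123°; Δλ = +2.6116°.
Transverse Mercator on WGS84 with k₀ = 0.9996 gives E = 698824.847 m, N = 5200040.689 m.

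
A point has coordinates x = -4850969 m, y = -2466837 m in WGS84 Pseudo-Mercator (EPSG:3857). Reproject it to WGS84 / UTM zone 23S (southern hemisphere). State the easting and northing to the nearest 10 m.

Web Mercator inverse (R = 6378137 m) → φ = -21.62730390°, λ = -43.57699595°.
UTM 23S forward: E = 647275.483 m, N = 7607750.184 m.

E 647280 m, N 7607750 m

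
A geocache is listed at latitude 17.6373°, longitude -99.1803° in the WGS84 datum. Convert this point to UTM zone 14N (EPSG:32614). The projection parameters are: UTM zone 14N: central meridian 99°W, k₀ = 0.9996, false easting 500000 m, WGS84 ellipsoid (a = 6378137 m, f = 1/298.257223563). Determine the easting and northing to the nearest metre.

E 480874 m, N 1950068 m

Zone 14 central meridian λ₀ = 6×14 − 183 = -99°; Δλ = -0.1803°.
Transverse Mercator on WGS84 with k₀ = 0.9996 gives E = 480874.303 m, N = 1950067.686 m.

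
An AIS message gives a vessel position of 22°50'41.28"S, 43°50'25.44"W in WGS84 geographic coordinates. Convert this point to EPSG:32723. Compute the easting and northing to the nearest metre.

Zone 23 central meridian λ₀ = 6×23 − 183 = -45°; Δλ = +1.1596°.
Transverse Mercator on WGS84 with k₀ = 0.9996 gives E = 618978.720 m, N = 7473193.185 m.

E 618979 m, N 7473193 m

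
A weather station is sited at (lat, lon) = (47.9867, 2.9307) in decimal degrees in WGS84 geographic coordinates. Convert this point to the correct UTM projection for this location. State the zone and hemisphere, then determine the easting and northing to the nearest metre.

Longitude 2.9307° lies in the 6° band [0°, 6°), giving zone 31; latitude is north of the equator, so 31N.
Zone 31 central meridian λ₀ = 6×31 − 183 = 3°; Δλ = -0.0693°.
Transverse Mercator on WGS84 with k₀ = 0.9996 gives E = 494829.203 m, N = 5314824.310 m.

Zone 31N: E 494829 m, N 5314824 m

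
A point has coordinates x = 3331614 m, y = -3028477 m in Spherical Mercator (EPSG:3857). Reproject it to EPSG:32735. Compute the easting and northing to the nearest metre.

Web Mercator inverse (R = 6378137 m) → φ = -26.23710361°, λ = 29.92839777°.
UTM 35S forward: E = 792554.531 m, N = 7094750.949 m.

E 792555 m, N 7094751 m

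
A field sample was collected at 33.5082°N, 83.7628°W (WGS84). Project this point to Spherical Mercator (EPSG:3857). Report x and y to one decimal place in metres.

Web Mercator is spherical with R = a = 6378137 m.
x = R·λ = 6378137 × -1.461936651 = -9324432.243 m.
y = R·ln tan(π/4 + φ/2) = 6378137 × 0.621334243 = 3962954.927 m.

x -9324432.2 m, y 3962954.9 m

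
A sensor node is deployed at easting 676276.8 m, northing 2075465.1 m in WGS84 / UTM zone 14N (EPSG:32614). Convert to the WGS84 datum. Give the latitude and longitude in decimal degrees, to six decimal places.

lat 18.763300°, lon -97.327700°

Zone 14N: λ₀ = -99°, k₀ = 0.9996, false easting 500000 m.
Meridian distance M = (N − FN)/k₀ = 2076295.6 m.
Inverse transverse Mercator on WGS84 gives φ = 18.76330009°, λ = -97.32769956°.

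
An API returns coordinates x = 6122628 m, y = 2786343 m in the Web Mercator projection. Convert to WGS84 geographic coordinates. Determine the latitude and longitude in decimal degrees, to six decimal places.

lat 24.269996°, lon 55.000503°

R = 6378137 m. λ = x/R = 55.00050311°.
φ = 2·arctan(exp(y/R)) − 90° = 2·arctan(1.54784) − 90° = 24.26999616°.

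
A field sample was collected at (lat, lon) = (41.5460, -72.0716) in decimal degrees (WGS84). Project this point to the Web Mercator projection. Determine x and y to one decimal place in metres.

Web Mercator is spherical with R = a = 6378137 m.
x = R·λ = 6378137 × -1.257886717 = -8022973.813 m.
y = R·ln tan(π/4 + φ/2) = 6378137 × 0.798542458 = 5093213.195 m.

x -8022973.8 m, y 5093213.2 m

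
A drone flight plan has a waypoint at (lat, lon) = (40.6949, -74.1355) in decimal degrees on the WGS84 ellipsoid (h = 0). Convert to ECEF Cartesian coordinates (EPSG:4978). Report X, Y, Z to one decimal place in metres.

X 1323830.3 m, Y -4658295.0 m, Z 4136793.3 m

WGS84: a = 6378137 m, e² = 0.006694380; N(φ) = a/√(1−e²sin²φ) = 6387232.757 m.
X = (N+h)·cosφ·cosλ = 1323830.345 m; Y = (N+h)·cosφ·sinλ = -4658295.000 m; Z = (N(1−e²)+h)·sinφ = 4136793.335 m.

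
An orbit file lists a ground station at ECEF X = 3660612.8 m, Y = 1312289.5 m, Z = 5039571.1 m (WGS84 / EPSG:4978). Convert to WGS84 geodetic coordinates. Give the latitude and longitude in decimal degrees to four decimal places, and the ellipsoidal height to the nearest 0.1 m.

λ = atan2(Y, X) = 19.72219934°; p = √(X²+Y²) = 3888726.0 m.
Bowring's method on WGS84 (a = 6378137 m, b = 6356752.314 m) gives φ = 52.53079975°, h = 782.221 m.

lat 52.5308°, lon 19.7222°, h 782.2 m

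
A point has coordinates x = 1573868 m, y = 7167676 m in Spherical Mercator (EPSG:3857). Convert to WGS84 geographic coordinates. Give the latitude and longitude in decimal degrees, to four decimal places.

R = 6378137 m. λ = x/R = 14.13829680°.
φ = 2·arctan(exp(y/R)) − 90° = 2·arctan(3.07649) − 90° = 53.98690158°.

lat 53.9869°, lon 14.1383°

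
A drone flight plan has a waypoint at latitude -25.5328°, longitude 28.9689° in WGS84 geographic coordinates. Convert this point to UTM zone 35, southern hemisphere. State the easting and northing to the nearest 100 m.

E 697800 m, N 7174600 m

Zone 35 central meridian λ₀ = 6×35 − 183 = 27°; Δλ = +1.9689°.
Transverse Mercator on WGS84 with k₀ = 0.9996 gives E = 697840.421 m, N = 7174588.379 m.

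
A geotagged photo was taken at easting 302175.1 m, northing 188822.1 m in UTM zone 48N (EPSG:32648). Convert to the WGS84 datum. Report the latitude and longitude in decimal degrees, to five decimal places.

lat 1.70750°, lon 103.22170°

Zone 48N: λ₀ = 105°, k₀ = 0.9996, false easting 500000 m.
Meridian distance M = (N − FN)/k₀ = 188897.7 m.
Inverse transverse Mercator on WGS84 gives φ = 1.70749988°, λ = 103.22170009°.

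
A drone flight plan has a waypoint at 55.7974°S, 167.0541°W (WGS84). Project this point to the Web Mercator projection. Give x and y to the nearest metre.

Web Mercator is spherical with R = a = 6378137 m.
x = R·λ = 6378137 × -2.915644074 = -18596377.347 m.
y = R·ln tan(π/4 + φ/2) = 6378137 × -1.178743729 = -7518188.993 m.

x -18596377 m, y -7518189 m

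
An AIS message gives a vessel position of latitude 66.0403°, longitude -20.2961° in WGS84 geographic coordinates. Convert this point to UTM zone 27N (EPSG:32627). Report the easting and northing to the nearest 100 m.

E 531900 m, N 7324600 m

Zone 27 central meridian λ₀ = 6×27 − 183 = -21°; Δλ = +0.7039°.
Transverse Mercator on WGS84 with k₀ = 0.9996 gives E = 531896.645 m, N = 7324581.060 m.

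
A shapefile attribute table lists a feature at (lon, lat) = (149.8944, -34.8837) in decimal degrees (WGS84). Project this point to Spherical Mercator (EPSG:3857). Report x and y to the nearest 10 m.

x 16686170 m, y -4148090 m

Web Mercator is spherical with R = a = 6378137 m.
x = R·λ = 6378137 × 2.616150810 = 16686168.281 m.
y = R·ln tan(π/4 + φ/2) = 6378137 × -0.650360387 = -4148087.649 m.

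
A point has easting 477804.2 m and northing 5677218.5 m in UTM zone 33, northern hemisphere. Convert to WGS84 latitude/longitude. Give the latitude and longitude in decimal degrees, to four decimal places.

Zone 33N: λ₀ = 15°, k₀ = 0.9996, false easting 500000 m.
Meridian distance M = (N − FN)/k₀ = 5679490.3 m.
Inverse transverse Mercator on WGS84 gives φ = 51.24589991°, λ = 14.68199934°.

lat 51.2459°, lon 14.6820°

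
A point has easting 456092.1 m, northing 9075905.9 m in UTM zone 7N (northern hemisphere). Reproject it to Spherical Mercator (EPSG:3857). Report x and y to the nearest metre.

Unproject from UTM 7N (λ₀ = -141°) → φ = 81.73159959°, λ = -143.73580240°.
Web Mercator (R = 6378137 m): x = -16000596.332 m, y = 16756612.805 m.

x -16000596 m, y 16756613 m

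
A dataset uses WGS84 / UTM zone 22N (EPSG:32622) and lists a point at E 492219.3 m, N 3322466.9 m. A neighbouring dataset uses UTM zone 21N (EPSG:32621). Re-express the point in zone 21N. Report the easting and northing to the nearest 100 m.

UTM 22N → geographic: φ = 30.03319970°, λ = -51.08069961°.
UTM 21N (λ₀ = -57°) forward: E = 1071222.845 m, N = 3337265.667 m.

E 1071200 m, N 3337300 m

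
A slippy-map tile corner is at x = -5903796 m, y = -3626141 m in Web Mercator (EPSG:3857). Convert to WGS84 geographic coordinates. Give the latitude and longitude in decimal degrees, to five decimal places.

lat -30.94910°, lon -53.03470°

R = 6378137 m. λ = x/R = -53.03470181°.
φ = 2·arctan(exp(y/R)) − 90° = 2·arctan(0.56636) − 90° = -30.94910330°.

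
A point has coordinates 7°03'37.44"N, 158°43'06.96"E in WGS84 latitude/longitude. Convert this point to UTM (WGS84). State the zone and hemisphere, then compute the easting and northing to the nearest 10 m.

Longitude 158.7186° lies in the 6° band [156°, 162°), giving zone 57; latitude is north of the equator, so 57N.
Zone 57 central meridian λ₀ = 6×57 − 183 = 159°; Δλ = -0.2814°.
Transverse Mercator on WGS84 with k₀ = 0.9996 gives E = 468922.973 m, N = 780435.265 m.

Zone 57N: E 468920 m, N 780440 m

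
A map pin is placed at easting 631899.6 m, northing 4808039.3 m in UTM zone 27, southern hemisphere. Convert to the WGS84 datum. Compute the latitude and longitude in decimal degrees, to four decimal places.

Zone 27S: λ₀ = -21°, k₀ = 0.9996, false easting 500000 m, false northing 10000000 m.
Meridian distance M = (N − FN)/k₀ = -5194038.3 m.
Inverse transverse Mercator on WGS84 gives φ = -46.86809974°, λ = -19.26930055°.

lat -46.8681°, lon -19.2693°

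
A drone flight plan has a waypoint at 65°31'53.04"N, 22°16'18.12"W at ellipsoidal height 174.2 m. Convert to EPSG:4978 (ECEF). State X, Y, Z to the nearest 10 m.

WGS84: a = 6378137 m, e² = 0.006694380; N(φ) = a/√(1−e²sin²φ) = 6395897.199 m.
X = (N+h)·cosφ·cosλ = 2451578.041 m; Y = (N+h)·cosφ·sinλ = -1004051.132 m; Z = (N(1−e²)+h)·sinφ = 5782658.851 m.

X 2451580 m, Y -1004050 m, Z 5782660 m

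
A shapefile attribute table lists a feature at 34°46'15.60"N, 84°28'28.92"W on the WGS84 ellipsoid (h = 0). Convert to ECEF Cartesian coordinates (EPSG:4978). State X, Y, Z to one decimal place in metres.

WGS84: a = 6378137 m, e² = 0.006694380; N(φ) = a/√(1−e²sin²φ) = 6385091.847 m.
X = (N+h)·cosφ·cosλ = 505012.134 m; Y = (N+h)·cosφ·sinλ = -5220587.643 m; Z = (N(1−e²)+h)·sinφ = 3617027.359 m.

X 505012.1 m, Y -5220587.6 m, Z 3617027.4 m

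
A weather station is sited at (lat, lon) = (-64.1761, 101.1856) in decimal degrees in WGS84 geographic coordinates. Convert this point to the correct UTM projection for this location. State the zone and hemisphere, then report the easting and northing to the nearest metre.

Longitude 101.1856° lies in the 6° band [96°, 102°), giving zone 47; latitude is south of the equator, so 47S.
Zone 47 central meridian λ₀ = 6×47 − 183 = 99°; Δλ = +2.1856°.
Transverse Mercator on WGS84 with k₀ = 0.9996 gives E = 606213.151 m, N = 2881538.488 m.

Zone 47S: E 606213 m, N 2881538 m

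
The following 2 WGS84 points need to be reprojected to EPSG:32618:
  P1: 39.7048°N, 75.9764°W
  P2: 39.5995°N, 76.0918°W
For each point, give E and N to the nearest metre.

P1: E 416296 m, N 4395449 m; P2: E 406261 m, N 4383877 m

UTM zone 18N: λ₀ = -75°, k₀ = 0.9996.
P1 (39.7048°, -75.9764°) → (416296.248, 4395449.391) m.
P2 (39.5995°, -76.0918°) → (406261.023, 4383876.505) m.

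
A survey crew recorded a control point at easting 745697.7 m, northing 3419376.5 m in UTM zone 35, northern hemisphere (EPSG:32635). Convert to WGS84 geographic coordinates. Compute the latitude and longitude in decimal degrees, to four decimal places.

lat 30.8822°, lon 29.5701°

Zone 35N: λ₀ = 27°, k₀ = 0.9996, false easting 500000 m.
Meridian distance M = (N − FN)/k₀ = 3420744.8 m.
Inverse transverse Mercator on WGS84 gives φ = 30.88220010°, λ = 29.57010014°.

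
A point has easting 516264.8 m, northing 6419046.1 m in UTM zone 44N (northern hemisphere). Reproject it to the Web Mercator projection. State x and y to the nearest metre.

Unproject from UTM 44N (λ₀ = 81°) → φ = 57.91289979°, λ = 81.27449948°.
Web Mercator (R = 6378137 m): x = 9047435.897 m, y = 7949042.715 m.

x 9047436 m, y 7949043 m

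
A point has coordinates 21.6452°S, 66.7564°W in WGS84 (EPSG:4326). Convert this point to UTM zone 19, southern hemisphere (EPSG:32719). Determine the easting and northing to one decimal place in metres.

E 732201.4 m, N 7604766.1 m

Zone 19 central meridian λ₀ = 6×19 − 183 = -69°; Δλ = +2.2436°.
Transverse Mercator on WGS84 with k₀ = 0.9996 gives E = 732201.417 m, N = 7604766.054 m.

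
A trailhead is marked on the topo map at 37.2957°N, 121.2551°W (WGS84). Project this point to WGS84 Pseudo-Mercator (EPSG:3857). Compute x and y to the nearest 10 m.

Web Mercator is spherical with R = a = 6378137 m.
x = R·λ = 6378137 × -2.116300730 = -13498055.988 m.
y = R·ln tan(π/4 + φ/2) = 6378137 × 0.702462818 = 4480404.093 m.

x -13498060 m, y 4480400 m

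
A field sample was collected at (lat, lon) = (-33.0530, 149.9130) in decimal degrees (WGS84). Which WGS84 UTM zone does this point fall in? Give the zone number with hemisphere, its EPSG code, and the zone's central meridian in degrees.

UTM zone = ⌊(λ + 180)/6⌋ + 1; 149.9130° ∈ [144°, 150°) → zone 55.
Hemisphere: S (φ < 0).
Central meridian λ₀ = 6×55 − 183 = 147°.
EPSG code: 32755.

Zone 55S (EPSG:32755), central meridian 147°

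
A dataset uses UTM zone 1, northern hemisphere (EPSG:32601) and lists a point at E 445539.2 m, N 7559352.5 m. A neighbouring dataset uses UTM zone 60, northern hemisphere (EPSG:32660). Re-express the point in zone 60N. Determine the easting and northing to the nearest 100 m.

UTM 1N → geographic: φ = 68.14270018°, λ = -178.31089990°.
UTM 60N (λ₀ = 177°) forward: E = 694661.770 m, N = 7566172.481 m.

E 694700 m, N 7566200 m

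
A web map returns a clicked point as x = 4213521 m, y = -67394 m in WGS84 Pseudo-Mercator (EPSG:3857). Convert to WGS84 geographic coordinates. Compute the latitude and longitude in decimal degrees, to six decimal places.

lat -0.605399°, lon 37.850703°

R = 6378137 m. λ = x/R = 37.85070314°.
φ = 2·arctan(exp(y/R)) − 90° = 2·arctan(0.98949) − 90° = -0.60539934°.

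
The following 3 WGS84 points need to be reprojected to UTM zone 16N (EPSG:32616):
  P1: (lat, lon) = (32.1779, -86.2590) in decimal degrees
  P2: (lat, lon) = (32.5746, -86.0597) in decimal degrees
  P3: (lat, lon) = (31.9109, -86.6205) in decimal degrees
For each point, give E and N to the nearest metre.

P1: E 569857 m, N 3560395 m; P2: E 588260 m, N 3604519 m; P3: E 535881 m, N 3530623 m

UTM zone 16N: λ₀ = -87°, k₀ = 0.9996.
P1 (32.1779°, -86.2590°) → (569856.781, 3560395.417) m.
P2 (32.5746°, -86.0597°) → (588259.686, 3604518.610) m.
P3 (31.9109°, -86.6205°) → (535880.541, 3530622.513) m.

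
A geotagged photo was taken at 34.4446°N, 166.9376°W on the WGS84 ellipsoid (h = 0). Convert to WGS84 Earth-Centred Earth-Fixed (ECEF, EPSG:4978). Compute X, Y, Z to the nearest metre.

WGS84: a = 6378137 m, e² = 0.006694380; N(φ) = a/√(1−e²sin²φ) = 6384977.774 m.
X = (N+h)·cosφ·cosλ = -5129273.738 m; Y = (N+h)·cosφ·sinλ = -1190071.595 m; Z = (N(1−e²)+h)·sinφ = 3587225.530 m.

X -5129274 m, Y -1190072 m, Z 3587226 m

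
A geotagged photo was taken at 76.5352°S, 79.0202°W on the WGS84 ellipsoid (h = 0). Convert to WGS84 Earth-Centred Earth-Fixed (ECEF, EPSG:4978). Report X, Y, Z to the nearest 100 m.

WGS84: a = 6378137 m, e² = 0.006694380; N(φ) = a/√(1−e²sin²φ) = 6398424.730 m.
X = (N+h)·cosφ·cosλ = 283763.065 m; Y = (N+h)·cosφ·sinλ = -1462587.218 m; Z = (N(1−e²)+h)·sinφ = -6180896.095 m.

X 283800 m, Y -1462600 m, Z -6180900 m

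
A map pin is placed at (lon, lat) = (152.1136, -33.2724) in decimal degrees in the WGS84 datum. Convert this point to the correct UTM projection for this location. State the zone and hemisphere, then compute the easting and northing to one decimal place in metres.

Longitude 152.1136° lies in the 6° band [150°, 156°), giving zone 56; latitude is south of the equator, so 56S.
Zone 56 central meridian λ₀ = 6×56 − 183 = 153°; Δλ = -0.8864°.
Transverse Mercator on WGS84 with k₀ = 0.9996 gives E = 417450.267 m, N = 6318163.769 m.

Zone 56S: E 417450.3 m, N 6318163.8 m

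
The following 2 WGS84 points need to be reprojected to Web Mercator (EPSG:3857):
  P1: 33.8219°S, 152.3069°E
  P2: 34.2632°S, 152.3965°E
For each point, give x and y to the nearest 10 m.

P1: x 16954730 m, y -4004910 m; P2: x 16964700 m, y -4064200 m

Web Mercator: x = R·λ, y = R·ln tan(π/4+φ/2), R = 6378137 m.
P1 (-33.8219°, 152.3069°) → (16954726.552, -4004912.544) m.
P2 (-34.2632°, 152.3965°) → (16964700.779, -4064198.346) m.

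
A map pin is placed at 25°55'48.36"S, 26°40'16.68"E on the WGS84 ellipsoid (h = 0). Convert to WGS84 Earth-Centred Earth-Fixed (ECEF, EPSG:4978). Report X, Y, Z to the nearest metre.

WGS84: a = 6378137 m, e² = 0.006694380; N(φ) = a/√(1−e²sin²φ) = 6382223.009 m.
X = (N+h)·cosφ·cosλ = 5128986.578 m; Y = (N+h)·cosφ·sinλ = 2576393.274 m; Z = (N(1−e²)+h)·sinφ = -2772099.577 m.

X 5128987 m, Y 2576393 m, Z -2772100 m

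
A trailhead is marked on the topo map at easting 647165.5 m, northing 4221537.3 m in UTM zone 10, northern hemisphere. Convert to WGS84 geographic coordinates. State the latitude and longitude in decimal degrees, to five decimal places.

Zone 10N: λ₀ = -123°, k₀ = 0.9996, false easting 500000 m.
Meridian distance M = (N − FN)/k₀ = 4223226.6 m.
Inverse transverse Mercator on WGS84 gives φ = 38.12969968°, λ = -121.32090036°.

lat 38.12970°, lon -121.32090°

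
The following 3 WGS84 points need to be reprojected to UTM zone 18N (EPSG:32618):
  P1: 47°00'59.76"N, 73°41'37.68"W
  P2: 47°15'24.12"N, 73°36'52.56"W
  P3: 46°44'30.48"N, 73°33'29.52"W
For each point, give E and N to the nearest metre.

P1: E 599273 m, N 5207837 m; P2: E 604820 m, N 5234622 m; P3: E 610140 m, N 5177481 m

UTM zone 18N: λ₀ = -75°, k₀ = 0.9996.
P1 (47.0166°, -73.6938°) → (599273.253, 5207836.697) m.
P2 (47.2567°, -73.6146°) → (604819.524, 5234621.656) m.
P3 (46.7418°, -73.5582°) → (610139.922, 5177481.267) m.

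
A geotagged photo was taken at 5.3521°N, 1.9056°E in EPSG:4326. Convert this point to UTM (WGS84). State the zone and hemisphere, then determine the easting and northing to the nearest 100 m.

Longitude 1.9056° lies in the 6° band [0°, 6°), giving zone 31; latitude is north of the equator, so 31N.
Zone 31 central meridian λ₀ = 6×31 − 183 = 3°; Δλ = -1.0944°.
Transverse Mercator on WGS84 with k₀ = 0.9996 gives E = 378740.777 m, N = 591693.139 m.

Zone 31N: E 378700 m, N 591700 m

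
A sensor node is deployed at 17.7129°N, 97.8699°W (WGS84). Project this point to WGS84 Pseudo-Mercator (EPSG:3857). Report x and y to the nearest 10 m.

x -10894830 m, y 2003970 m

Web Mercator is spherical with R = a = 6378137 m.
x = R·λ = 6378137 × -1.708151994 = -10894827.432 m.
y = R·ln tan(π/4 + φ/2) = 6378137 × 0.314193813 = 2003971.181 m.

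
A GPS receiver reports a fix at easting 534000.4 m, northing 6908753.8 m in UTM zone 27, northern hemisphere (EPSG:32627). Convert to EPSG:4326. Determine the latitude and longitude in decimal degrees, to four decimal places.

Zone 27N: λ₀ = -21°, k₀ = 0.9996, false easting 500000 m.
Meridian distance M = (N − FN)/k₀ = 6911518.4 m.
Inverse transverse Mercator on WGS84 gives φ = 62.30879958°, λ = -20.34420082°.

lat 62.3088°, lon -20.3442°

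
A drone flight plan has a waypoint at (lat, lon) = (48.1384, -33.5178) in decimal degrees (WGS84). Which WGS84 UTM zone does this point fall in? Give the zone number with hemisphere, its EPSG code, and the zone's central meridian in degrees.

Zone 25N (EPSG:32625), central meridian -33°

UTM zone = ⌊(λ + 180)/6⌋ + 1; -33.5178° ∈ [-36°, -30°) → zone 25.
Hemisphere: N (φ ≥ 0).
Central meridian λ₀ = 6×25 − 183 = -33°.
EPSG code: 32625.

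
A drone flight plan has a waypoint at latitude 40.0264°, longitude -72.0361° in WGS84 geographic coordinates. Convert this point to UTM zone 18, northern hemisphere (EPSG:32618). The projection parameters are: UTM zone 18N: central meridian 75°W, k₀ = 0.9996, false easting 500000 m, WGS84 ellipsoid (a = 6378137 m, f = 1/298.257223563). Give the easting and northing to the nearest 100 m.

E 752900 m, N 4434900 m

Zone 18 central meridian λ₀ = 6×18 − 183 = -75°; Δλ = +2.9639°.
Transverse Mercator on WGS84 with k₀ = 0.9996 gives E = 752919.862 m, N = 4434896.686 m.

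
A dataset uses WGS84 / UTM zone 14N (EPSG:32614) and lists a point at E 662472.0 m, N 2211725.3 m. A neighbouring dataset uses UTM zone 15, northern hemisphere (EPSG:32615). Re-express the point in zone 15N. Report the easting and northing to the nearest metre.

UTM 14N → geographic: φ = 19.99539974°, λ = -97.44699984°.
UTM 15N (λ₀ = -93°) forward: E = 34446.475 m, N = 2217158.839 m.

E 34446 m, N 2217159 m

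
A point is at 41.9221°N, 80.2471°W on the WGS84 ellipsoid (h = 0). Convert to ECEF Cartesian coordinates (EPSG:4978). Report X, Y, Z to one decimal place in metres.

X 805118.7 m, Y -4684094.6 m, Z 4239169.8 m

WGS84: a = 6378137 m, e² = 0.006694380; N(φ) = a/√(1−e²sin²φ) = 6387688.186 m.
X = (N+h)·cosφ·cosλ = 805118.744 m; Y = (N+h)·cosφ·sinλ = -4684094.601 m; Z = (N(1−e²)+h)·sinφ = 4239169.805 m.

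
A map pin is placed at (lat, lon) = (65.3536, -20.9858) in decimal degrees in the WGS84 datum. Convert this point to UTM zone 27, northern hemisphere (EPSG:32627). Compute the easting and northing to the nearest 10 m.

Zone 27 central meridian λ₀ = 6×27 − 183 = -21°; Δλ = +0.0142°.
Transverse Mercator on WGS84 with k₀ = 0.9996 gives E = 500660.760 m, N = 7247863.611 m.

E 500660 m, N 7247860 m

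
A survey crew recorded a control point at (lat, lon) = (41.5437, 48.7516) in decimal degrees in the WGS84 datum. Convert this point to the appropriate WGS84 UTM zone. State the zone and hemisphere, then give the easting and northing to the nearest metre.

Longitude 48.7516° lies in the 6° band [48°, 54°), giving zone 39; latitude is north of the equator, so 39N.
Zone 39 central meridian λ₀ = 6×39 − 183 = 51°; Δλ = -2.2484°.
Transverse Mercator on WGS84 with k₀ = 0.9996 gives E = 312462.630 m, N = 4601556.771 m.

Zone 39N: E 312463 m, N 4601557 m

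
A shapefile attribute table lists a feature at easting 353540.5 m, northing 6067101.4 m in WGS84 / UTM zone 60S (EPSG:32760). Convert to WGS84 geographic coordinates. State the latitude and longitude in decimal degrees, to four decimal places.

lat -35.5289°, lon 175.3846°

Zone 60S: λ₀ = 177°, k₀ = 0.9996, false easting 500000 m, false northing 10000000 m.
Meridian distance M = (N − FN)/k₀ = -3934472.4 m.
Inverse transverse Mercator on WGS84 gives φ = -35.52889993°, λ = 175.38459992°.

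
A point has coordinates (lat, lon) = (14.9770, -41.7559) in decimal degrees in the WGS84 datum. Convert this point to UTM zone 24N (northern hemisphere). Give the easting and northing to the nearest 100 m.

E 203600 m, N 1657600 m

Zone 24 central meridian λ₀ = 6×24 − 183 = -39°; Δλ = -2.7559°.
Transverse Mercator on WGS84 with k₀ = 0.9996 gives E = 203588.814 m, N = 1657625.386 m.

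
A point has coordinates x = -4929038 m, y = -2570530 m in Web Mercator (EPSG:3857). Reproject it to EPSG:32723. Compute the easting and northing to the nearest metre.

Web Mercator inverse (R = 6378137 m) → φ = -22.49059612°, λ = -44.27830171°.
UTM 23S forward: E = 574236.758 m, N = 7512690.440 m.

E 574237 m, N 7512690 m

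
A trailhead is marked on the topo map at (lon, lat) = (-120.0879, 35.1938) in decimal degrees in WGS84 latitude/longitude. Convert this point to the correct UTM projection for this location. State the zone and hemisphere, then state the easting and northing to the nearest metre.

Zone 10N: E 765145 m, N 3898421 m

Longitude -120.0879° lies in the 6° band [-126°, -120°), giving zone 10; latitude is north of the equator, so 10N.
Zone 10 central meridian λ₀ = 6×10 − 183 = -123°; Δλ = +2.9121°.
Transverse Mercator on WGS84 with k₀ = 0.9996 gives E = 765144.515 m, N = 3898420.516 m.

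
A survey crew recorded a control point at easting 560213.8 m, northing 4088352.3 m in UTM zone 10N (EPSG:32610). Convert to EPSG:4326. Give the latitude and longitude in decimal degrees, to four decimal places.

lat 36.9393°, lon -122.3238°

Zone 10N: λ₀ = -123°, k₀ = 0.9996, false easting 500000 m.
Meridian distance M = (N − FN)/k₀ = 4089988.3 m.
Inverse transverse Mercator on WGS84 gives φ = 36.93930002°, λ = -122.32380001°.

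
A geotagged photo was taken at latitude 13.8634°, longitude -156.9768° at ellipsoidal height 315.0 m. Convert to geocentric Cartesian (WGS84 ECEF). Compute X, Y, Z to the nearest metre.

WGS84: a = 6378137 m, e² = 0.006694380; N(φ) = a/√(1−e²sin²φ) = 6379363.032 m.
X = (N+h)·cosφ·cosλ = -5700476.002 m; Y = (N+h)·cosφ·sinλ = -2422433.079 m; Z = (N(1−e²)+h)·sinφ = 1518388.647 m.

X -5700476 m, Y -2422433 m, Z 1518389 m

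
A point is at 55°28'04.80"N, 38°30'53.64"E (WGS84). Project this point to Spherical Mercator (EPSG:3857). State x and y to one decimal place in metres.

Web Mercator is spherical with R = a = 6378137 m.
x = R·λ = 6378137 × 0.672211816 = 4287459.056 m.
y = R·ln tan(π/4 + φ/2) = 6378137 × 1.168559146 = 7453230.328 m.

x 4287459.1 m, y 7453230.3 m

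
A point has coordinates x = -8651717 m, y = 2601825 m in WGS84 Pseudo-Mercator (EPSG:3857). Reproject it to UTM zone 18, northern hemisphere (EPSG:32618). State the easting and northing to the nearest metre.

E 220697 m, N 2518421 m

Web Mercator inverse (R = 6378137 m) → φ = 22.75009747°, λ = -77.71969615°.
UTM 18N forward: E = 220696.919 m, N = 2518420.869 m.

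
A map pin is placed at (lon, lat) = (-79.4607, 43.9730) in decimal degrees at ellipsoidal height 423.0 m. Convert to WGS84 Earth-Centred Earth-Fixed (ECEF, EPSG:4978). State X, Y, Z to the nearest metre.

X 840995 m, Y -4520297 m, Z 4406227 m

WGS84: a = 6378137 m, e² = 0.006694380; N(φ) = a/√(1−e²sin²φ) = 6388453.810 m.
X = (N+h)·cosφ·cosλ = 840994.943 m; Y = (N+h)·cosφ·sinλ = -4520296.808 m; Z = (N(1−e²)+h)·sinφ = 4406226.782 m.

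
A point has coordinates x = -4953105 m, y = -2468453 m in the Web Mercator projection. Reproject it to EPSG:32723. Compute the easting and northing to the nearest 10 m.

Web Mercator inverse (R = 6378137 m) → φ = -21.64079807°, λ = -44.49449925°.
UTM 23S forward: E = 552309.091 m, N = 7606845.694 m.

E 552310 m, N 7606850 m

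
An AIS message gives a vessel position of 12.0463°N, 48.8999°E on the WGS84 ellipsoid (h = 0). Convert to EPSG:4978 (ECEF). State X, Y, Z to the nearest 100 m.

X 4101100 m, Y 4701200 m, Z 1322400 m

WGS84: a = 6378137 m, e² = 0.006694380; N(φ) = a/√(1−e²sin²φ) = 6379067.085 m.
X = (N+h)·cosφ·cosλ = 4101106.373 m; Y = (N+h)·cosφ·sinλ = 4701169.936 m; Z = (N(1−e²)+h)·sinφ = 1322411.997 m.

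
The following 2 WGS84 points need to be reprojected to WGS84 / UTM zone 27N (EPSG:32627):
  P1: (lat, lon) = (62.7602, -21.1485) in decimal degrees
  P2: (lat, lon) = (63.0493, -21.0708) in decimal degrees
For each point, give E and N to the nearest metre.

UTM zone 27N: λ₀ = -21°, k₀ = 0.9996.
P1 (62.7602°, -21.1485°) → (492416.467, 6958880.596) m.
P2 (63.0493°, -21.0708°) → (496419.849, 6991084.068) m.

P1: E 492416 m, N 6958881 m; P2: E 496420 m, N 6991084 m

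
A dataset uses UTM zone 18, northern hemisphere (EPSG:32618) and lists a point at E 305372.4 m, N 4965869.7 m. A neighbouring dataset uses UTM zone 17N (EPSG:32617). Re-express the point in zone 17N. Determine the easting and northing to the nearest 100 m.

E 779700 m, N 4969000 m

UTM 18N → geographic: φ = 44.81969973°, λ = -77.46169992°.
UTM 17N (λ₀ = -81°) forward: E = 779746.715 m, N = 4969014.202 m.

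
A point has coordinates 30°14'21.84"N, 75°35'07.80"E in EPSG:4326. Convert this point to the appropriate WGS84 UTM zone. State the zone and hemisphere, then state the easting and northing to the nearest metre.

Zone 43N: E 556335 m, N 3345458 m

Longitude 75.5855° lies in the 6° band [72°, 78°), giving zone 43; latitude is north of the equator, so 43N.
Zone 43 central meridian λ₀ = 6×43 − 183 = 75°; Δλ = +0.5855°.
Transverse Mercator on WGS84 with k₀ = 0.9996 gives E = 556334.573 m, N = 3345458.258 m.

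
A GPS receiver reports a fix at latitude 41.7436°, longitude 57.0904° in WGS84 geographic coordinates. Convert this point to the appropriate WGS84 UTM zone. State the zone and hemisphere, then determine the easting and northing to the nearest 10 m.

Zone 40N: E 507520 m, N 4621310 m

Longitude 57.0904° lies in the 6° band [54°, 60°), giving zone 40; latitude is north of the equator, so 40N.
Zone 40 central meridian λ₀ = 6×40 − 183 = 57°; Δλ = +0.0904°.
Transverse Mercator on WGS84 with k₀ = 0.9996 gives E = 507516.692 m, N = 4621313.012 m.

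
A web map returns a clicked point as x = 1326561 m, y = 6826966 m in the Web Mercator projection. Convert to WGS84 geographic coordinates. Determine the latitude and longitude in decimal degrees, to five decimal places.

R = 6378137 m. λ = x/R = 11.91670022°.
φ = 2·arctan(exp(y/R)) − 90° = 2·arctan(2.91646) − 90° = 52.14819779°.

lat 52.14820°, lon 11.91670°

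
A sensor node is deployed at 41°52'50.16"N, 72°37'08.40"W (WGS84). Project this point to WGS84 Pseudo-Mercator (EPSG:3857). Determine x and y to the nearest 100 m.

x -8083900 m, y 5143100 m

Web Mercator is spherical with R = a = 6378137 m.
x = R·λ = 6378137 × -1.267440650 = -8083910.102 m.
y = R·ln tan(π/4 + φ/2) = 6378137 × 0.806365660 = 5143110.649 m.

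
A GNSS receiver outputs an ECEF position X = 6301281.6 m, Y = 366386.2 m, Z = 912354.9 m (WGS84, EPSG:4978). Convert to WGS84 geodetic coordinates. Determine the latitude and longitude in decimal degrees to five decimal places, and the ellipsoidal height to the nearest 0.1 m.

lat 8.27950°, lon 3.32770°, h -175.7 m

λ = atan2(Y, X) = 3.32769983°; p = √(X²+Y²) = 6311924.3 m.
Bowring's method on WGS84 (a = 6378137 m, b = 6356752.314 m) gives φ = 8.27950008°, h = -175.714 m.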